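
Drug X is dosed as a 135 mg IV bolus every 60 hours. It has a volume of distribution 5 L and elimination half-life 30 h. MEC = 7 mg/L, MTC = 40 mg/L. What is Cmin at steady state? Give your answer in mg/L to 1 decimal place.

9.0 mg/L

τ = 60 h = 2 half-lives, so f = (1/2)^2 = 0.25.
Accumulation ratio R = 1/(1 − f) = 1/0.75 = 4/3.
Single-dose peak C₀ = D/Vd = 135/5 = 27 mg/L.
Steady-state peak Cmax,ss = C₀·R = 27 × 4/3 ≈ 36.000 mg/L.
Steady-state trough Cmin,ss = Cmax,ss·f ≈ 36.000 × 0.25 ≈ 9.000 mg/L.
Trough 9.0 mg/L vs MEC 7 mg/L: adequate.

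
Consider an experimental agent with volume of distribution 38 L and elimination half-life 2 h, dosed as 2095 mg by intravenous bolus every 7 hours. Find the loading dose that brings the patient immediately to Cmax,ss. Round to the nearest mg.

2298 mg

f = (1/2)^(7/2) ≈ 0.088388; accumulation ratio R = 1/(1−f) ≈ 1.09696.
Loading dose to hit Cmax,ss on first dose: D_load = D_maint·R ≈ 2095 × 1.09696 ≈ 2298.13 mg.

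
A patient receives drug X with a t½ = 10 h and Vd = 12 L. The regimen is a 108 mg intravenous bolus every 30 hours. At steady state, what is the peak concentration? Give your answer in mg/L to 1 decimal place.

The dosing interval is 3 half-lives, so f = 2^(−3) = 0.125.
At steady state, R = 1/(1 − 0.125) = 8/7.
Single-dose peak C₀ = D/Vd = 108/12 = 9 mg/L.
Steady-state peak Cmax,ss = C₀·R = 9 × 8/7 ≈ 10.286 mg/L.

10.3 mg/L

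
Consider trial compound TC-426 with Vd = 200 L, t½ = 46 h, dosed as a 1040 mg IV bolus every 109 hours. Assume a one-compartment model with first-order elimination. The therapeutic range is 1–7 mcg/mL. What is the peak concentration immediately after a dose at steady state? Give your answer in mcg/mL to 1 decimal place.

τ/t½ = 109/46 ≈ 2.3696, so fraction remaining f = (1/2)^(109/46) ≈ 0.1935.
Accumulation ratio R = 1/(1 − f) ≈ 1/0.8065 ≈ 1.2399.
Each bolus raises the concentration by D/Vd = 1040/200 ≈ 5.200 mcg/mL.
Steady-state peak Cmax,ss = C₀·R ≈ 5.200 × 1.2399 ≈ 6.447 mcg/mL.
Peak 6.4 mcg/mL vs MTC 7 mcg/mL: below toxic threshold.

6.4 mcg/mL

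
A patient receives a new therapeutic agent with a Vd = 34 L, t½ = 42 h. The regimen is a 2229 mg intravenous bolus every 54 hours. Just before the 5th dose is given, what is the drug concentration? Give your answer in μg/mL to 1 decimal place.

44.3 μg/mL

f = (1/2)^(τ/t½) = (1/2)^(54/42) ≈ 0.4102.
C₀ = D/Vd = 2229/34 ≈ 65.559 μg/mL.
Before the 5th dose, 4 doses have been given. Superposition: Cmin = C₀·(f + f² + … + f^4).
≈ 65.559 × (0.4102 + 0.1683 + 0.0690 + 0.0283) ≈ 65.559 × 0.6758 ≈ 44.305 μg/mL.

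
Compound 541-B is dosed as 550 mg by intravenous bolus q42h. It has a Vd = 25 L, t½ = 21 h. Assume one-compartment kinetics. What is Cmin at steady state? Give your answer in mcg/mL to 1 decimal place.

7.3 mcg/mL

τ = 42 h = 2 half-lives, so f = (1/2)^2 = 0.25.
Accumulation ratio R = 1/(1 − f) = 1/0.75 = 4/3.
Single-dose peak C₀ = D/Vd = 550/25 = 22 mcg/mL.
Steady-state peak Cmax,ss = C₀·R = 22 × 4/3 ≈ 29.333 mcg/mL.
Steady-state trough Cmin,ss = Cmax,ss·f ≈ 29.333 × 0.25 ≈ 7.333 mcg/mL.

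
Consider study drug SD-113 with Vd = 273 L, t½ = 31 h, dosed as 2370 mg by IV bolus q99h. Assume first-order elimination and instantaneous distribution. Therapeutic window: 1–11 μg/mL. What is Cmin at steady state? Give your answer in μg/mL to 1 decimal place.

1.1 μg/mL

Over one 99-h interval, 99/31 ≈ 3.1935 half-lives elapse, leaving f ≈ 0.1093 of each dose.
Accumulation ratio R = 1/(1 − f) ≈ 1/0.8907 ≈ 1.1227.
Each bolus raises the concentration by D/Vd = 2370/273 ≈ 8.681 μg/mL.
Steady-state peak Cmax,ss = C₀·R ≈ 8.681 × 1.1227 ≈ 9.746 μg/mL.
One interval later, Cmin,ss = Cmax,ss·e^(−kτ) ≈ 9.746 × 0.1093 ≈ 1.065 μg/mL.
Trough 1.1 μg/mL vs MEC 1 μg/mL: adequate.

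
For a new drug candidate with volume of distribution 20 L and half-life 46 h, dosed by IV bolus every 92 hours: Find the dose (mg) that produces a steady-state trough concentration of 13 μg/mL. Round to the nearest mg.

780 mg

τ/t½ = 92/46 ≈ 2, so f = (1/2)^(92/46) ≈ 0.250000.
Cmin,ss = (D/Vd)·f/(1−f), so D = Cmin,ss·Vd·(1−f)/f.
D = 13 × 20 × (1−f)/f ≈ 13 × 20 × 3.00000 ≈ 780.00 mg.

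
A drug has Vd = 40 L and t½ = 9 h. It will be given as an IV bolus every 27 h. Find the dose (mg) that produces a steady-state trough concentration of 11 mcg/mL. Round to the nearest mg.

3080 mg

τ/t½ = 27/9 ≈ 3, so f = (1/2)^(27/9) ≈ 0.125000.
Cmin,ss = (D/Vd)·f/(1−f), so D = Cmin,ss·Vd·(1−f)/f.
D = 11 × 40 × (1−f)/f ≈ 11 × 40 × 7.00000 ≈ 3080.00 mg.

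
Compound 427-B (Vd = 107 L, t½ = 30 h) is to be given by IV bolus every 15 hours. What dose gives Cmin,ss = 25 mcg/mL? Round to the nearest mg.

τ/t½ = 15/30 ≈ 0.5, so f = (1/2)^(15/30) ≈ 0.707107.
Cmin,ss = (D/Vd)·f/(1−f), so D = Cmin,ss·Vd·(1−f)/f.
D = 25 × 107 × (1−f)/f ≈ 25 × 107 × 0.41421 ≈ 1108.01 mg.

1108 mg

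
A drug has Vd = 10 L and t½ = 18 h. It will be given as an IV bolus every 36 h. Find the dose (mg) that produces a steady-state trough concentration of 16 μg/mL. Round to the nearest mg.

τ/t½ = 36/18 ≈ 2, so f = (1/2)^(36/18) ≈ 0.250000.
Cmin,ss = (D/Vd)·f/(1−f), so D = Cmin,ss·Vd·(1−f)/f.
D = 16 × 10 × (1−f)/f ≈ 16 × 10 × 3.00000 ≈ 480.00 mg.

480 mg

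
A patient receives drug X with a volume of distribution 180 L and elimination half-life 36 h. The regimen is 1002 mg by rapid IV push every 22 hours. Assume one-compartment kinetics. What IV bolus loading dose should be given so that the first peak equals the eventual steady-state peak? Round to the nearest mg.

2902 mg

f = (1/2)^(22/36) ≈ 0.654692; accumulation ratio R = 1/(1−f) ≈ 2.89597.
Loading dose to hit Cmax,ss on first dose: D_load = D_maint·R ≈ 1002 × 2.89597 ≈ 2901.76 mg.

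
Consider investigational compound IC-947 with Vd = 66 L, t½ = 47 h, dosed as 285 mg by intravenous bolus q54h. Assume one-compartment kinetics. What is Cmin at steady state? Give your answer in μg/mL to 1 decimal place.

3.5 μg/mL

τ/t½ = 54/47 ≈ 1.1489, so fraction remaining f = (1/2)^(54/47) ≈ 0.4510.
Accumulation ratio R = 1/(1 − f) ≈ 1/0.5490 ≈ 1.8215.
Single-dose peak C₀ = D/Vd = 285/66 ≈ 4.318 μg/mL.
Cmax,ss = C₀/(1 − f) ≈ 4.318/0.5490 ≈ 7.865 μg/mL.
One interval later, Cmin,ss = Cmax,ss·e^(−kτ) ≈ 7.865 × 0.4510 ≈ 3.547 μg/mL.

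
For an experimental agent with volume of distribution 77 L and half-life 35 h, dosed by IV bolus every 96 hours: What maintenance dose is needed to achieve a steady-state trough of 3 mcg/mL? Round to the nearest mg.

τ/t½ = 96/35 ≈ 2.7429, so f = (1/2)^(96/35) ≈ 0.149389.
Cmin,ss = (D/Vd)·f/(1−f), so D = Cmin,ss·Vd·(1−f)/f.
D = 3 × 77 × (1−f)/f ≈ 3 × 77 × 5.69393 ≈ 1315.30 mg.

1315 mg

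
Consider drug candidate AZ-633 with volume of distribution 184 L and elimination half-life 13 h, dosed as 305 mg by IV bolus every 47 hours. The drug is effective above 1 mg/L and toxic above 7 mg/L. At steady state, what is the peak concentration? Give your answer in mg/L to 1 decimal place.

k = ln2/t½ = ln2/13 ≈ 0.053319 h⁻¹; fraction remaining f = e^(−kτ) = e^(−0.053319×47) ≈ 0.0816.
At steady state, accumulation factor R = 1/(1 − e^(−kτ)) ≈ 1.0889.
Single-dose peak C₀ = D/Vd = 305/184 ≈ 1.658 mg/L.
Steady-state peak Cmax,ss = C₀·R ≈ 1.658 × 1.0889 ≈ 1.805 mg/L.
Peak 1.8 mg/L vs MTC 7 mg/L: below toxic threshold.

1.8 mg/L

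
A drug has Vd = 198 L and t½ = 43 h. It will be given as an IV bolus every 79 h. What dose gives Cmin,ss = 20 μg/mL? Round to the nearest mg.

τ/t½ = 79/43 ≈ 1.8372, so f = (1/2)^(79/43) ≈ 0.279863.
Cmin,ss = (D/Vd)·f/(1−f), so D = Cmin,ss·Vd·(1−f)/f.
D = 20 × 198 × (1−f)/f ≈ 20 × 198 × 2.57318 ≈ 10189.79 mg.

10190 mg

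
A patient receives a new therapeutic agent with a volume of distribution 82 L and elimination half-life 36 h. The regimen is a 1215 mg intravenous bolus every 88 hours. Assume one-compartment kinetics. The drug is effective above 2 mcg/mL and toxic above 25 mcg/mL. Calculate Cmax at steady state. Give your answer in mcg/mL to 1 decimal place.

k = ln2/t½ = ln2/36 ≈ 0.019254 h⁻¹; fraction remaining f = e^(−kτ) = e^(−0.019254×88) ≈ 0.1837.
Accumulation ratio R = 1/(1 − f) ≈ 1/0.8163 ≈ 1.2250.
Single-dose peak C₀ = D/Vd = 1215/82 ≈ 14.817 mcg/mL.
Steady-state peak Cmax,ss = C₀·R ≈ 14.817 × 1.2250 ≈ 18.151 mcg/mL.
Peak 18.2 mcg/mL vs MTC 25 mcg/mL: below toxic threshold.

18.2 mcg/mL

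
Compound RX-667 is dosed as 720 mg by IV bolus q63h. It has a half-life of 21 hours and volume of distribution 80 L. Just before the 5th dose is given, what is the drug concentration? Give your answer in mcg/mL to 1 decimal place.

f = (1/2)^(τ/t½) = (1/2)^(63/21) ≈ 0.1250.
C₀ = D/Vd = 720/80 ≈ 9.000 mcg/mL.
Before the 5th dose, 4 doses have been given. Superposition: Cmin = C₀·(f + f² + … + f^4).
≈ 9.000 × (0.1250 + 0.0156 + 0.0020 + 0.0002) ≈ 9.000 × 0.1428 ≈ 1.285 mcg/mL.

1.3 mcg/mL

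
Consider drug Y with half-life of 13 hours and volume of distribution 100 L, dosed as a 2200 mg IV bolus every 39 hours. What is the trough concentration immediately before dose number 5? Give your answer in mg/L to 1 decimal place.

f = (1/2)^(τ/t½) = (1/2)^(39/13) ≈ 0.1250.
C₀ = D/Vd = 2200/100 ≈ 22.000 mg/L.
Before the 5th dose, 4 doses have been given. Superposition: Cmin = C₀·(f + f² + … + f^4).
≈ 22.000 × (0.1250 + 0.0156 + 0.0020 + 0.0002) ≈ 22.000 × 0.1428 ≈ 3.142 mg/L.

3.1 mg/L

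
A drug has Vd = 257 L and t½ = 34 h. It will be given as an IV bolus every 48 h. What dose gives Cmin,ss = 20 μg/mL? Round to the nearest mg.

τ/t½ = 48/34 ≈ 1.4118, so f = (1/2)^(48/34) ≈ 0.375852.
Cmin,ss = (D/Vd)·f/(1−f), so D = Cmin,ss·Vd·(1−f)/f.
D = 20 × 257 × (1−f)/f ≈ 20 × 257 × 1.66062 ≈ 8535.59 mg.

8536 mg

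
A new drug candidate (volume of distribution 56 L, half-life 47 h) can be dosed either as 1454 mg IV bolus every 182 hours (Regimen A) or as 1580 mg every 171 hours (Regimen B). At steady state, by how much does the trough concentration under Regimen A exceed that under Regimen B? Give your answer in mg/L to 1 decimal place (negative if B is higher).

-0.6 mg/L

Regimen A: f = (1/2)^(182/47) ≈ 0.0683; Cmin,ss = (1454/56)·f/(1−f) ≈ 1.903 mg/L.
Regimen B: f = (1/2)^(171/47) ≈ 0.0803; Cmin,ss = (1580/56)·f/(1−f) ≈ 2.463 mg/L.
Difference ≈ 1.903 − 2.463 ≈ -0.560 mg/L.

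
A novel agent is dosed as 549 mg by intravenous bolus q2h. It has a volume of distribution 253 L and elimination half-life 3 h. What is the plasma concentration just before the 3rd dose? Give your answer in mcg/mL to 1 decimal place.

2.2 mcg/mL

f = (1/2)^(τ/t½) = (1/2)^(2/3) ≈ 0.6300.
C₀ = D/Vd = 549/253 ≈ 2.170 mcg/mL.
Before the 3rd dose, 2 doses have been given. Superposition: Cmin = C₀·(f + f²).
≈ 2.170 × (0.6300 + 0.3969) ≈ 2.170 × 1.0269 ≈ 2.228 mcg/mL.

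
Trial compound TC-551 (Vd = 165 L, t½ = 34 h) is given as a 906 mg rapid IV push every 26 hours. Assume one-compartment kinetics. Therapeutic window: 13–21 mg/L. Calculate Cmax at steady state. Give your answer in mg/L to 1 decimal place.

13.3 mg/L

Over one 26-h interval, 26/34 ≈ 0.76471 half-lives elapse, leaving f ≈ 0.5886 of each dose.
Accumulation ratio R = 1/(1 − f) ≈ 1/0.4114 ≈ 2.4307.
Each bolus raises the concentration by D/Vd = 906/165 ≈ 5.491 mg/L.
Steady-state peak Cmax,ss = C₀·R ≈ 5.491 × 2.4307 ≈ 13.347 mg/L.
Peak 13.3 mg/L vs MTC 21 mg/L: below toxic threshold.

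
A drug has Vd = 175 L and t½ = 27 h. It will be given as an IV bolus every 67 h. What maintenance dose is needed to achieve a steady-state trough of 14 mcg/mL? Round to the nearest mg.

τ/t½ = 67/27 ≈ 2.4815, so f = (1/2)^(67/27) ≈ 0.179060.
Cmin,ss = (D/Vd)·f/(1−f), so D = Cmin,ss·Vd·(1−f)/f.
D = 14 × 175 × (1−f)/f ≈ 14 × 175 × 4.58472 ≈ 11232.56 mg.

11233 mg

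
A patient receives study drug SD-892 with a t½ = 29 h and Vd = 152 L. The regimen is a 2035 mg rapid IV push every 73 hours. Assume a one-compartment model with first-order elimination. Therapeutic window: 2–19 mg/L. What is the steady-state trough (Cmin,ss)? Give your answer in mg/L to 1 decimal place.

Over one 73-h interval, 73/29 ≈ 2.5172 half-lives elapse, leaving f ≈ 0.1747 of each dose.
Single-dose peak C₀ = D/Vd = 2035/152 ≈ 13.388 mg/L.
Steady-state trough Cmin,ss = C₀·f/(1−f) ≈ 13.388 × 0.1747/0.8253 ≈ 2.834 mg/L.
Trough 2.8 mg/L vs MEC 2 mg/L: adequate.

2.8 mg/L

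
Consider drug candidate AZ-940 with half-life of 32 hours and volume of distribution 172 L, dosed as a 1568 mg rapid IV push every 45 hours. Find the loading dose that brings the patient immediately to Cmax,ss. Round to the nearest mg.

2518 mg

f = (1/2)^(45/32) ≈ 0.377291; accumulation ratio R = 1/(1−f) ≈ 1.60589.
Loading dose to hit Cmax,ss on first dose: D_load = D_maint·R ≈ 1568 × 1.60589 ≈ 2518.04 mg.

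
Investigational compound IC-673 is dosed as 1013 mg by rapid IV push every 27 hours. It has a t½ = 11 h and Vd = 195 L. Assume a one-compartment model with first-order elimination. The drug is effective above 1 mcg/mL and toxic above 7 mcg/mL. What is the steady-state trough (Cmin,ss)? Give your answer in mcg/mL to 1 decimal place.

1.2 mcg/mL

τ/t½ = 27/11 ≈ 2.4545, so fraction remaining f = (1/2)^(27/11) ≈ 0.1824.
At steady state, accumulation factor R = 1/(1 − e^(−kτ)) ≈ 1.2231.
Each bolus raises the concentration by D/Vd = 1013/195 ≈ 5.195 mcg/mL.
Cmax,ss = C₀/(1 − f) ≈ 5.195/0.8176 ≈ 6.354 mcg/mL.
Steady-state trough Cmin,ss = Cmax,ss·f ≈ 6.354 × 0.1824 ≈ 1.159 mcg/mL.
Trough 1.2 mcg/mL vs MEC 1 mcg/mL: adequate.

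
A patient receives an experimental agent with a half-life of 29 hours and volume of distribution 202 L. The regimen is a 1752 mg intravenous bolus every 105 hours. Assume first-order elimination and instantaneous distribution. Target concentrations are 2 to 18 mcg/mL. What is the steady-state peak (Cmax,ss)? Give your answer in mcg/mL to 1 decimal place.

k = ln2/t½ = ln2/29 ≈ 0.023902 h⁻¹; fraction remaining f = e^(−kτ) = e^(−0.023902×105) ≈ 0.0813.
Accumulation ratio R = 1/(1 − f) ≈ 1/0.9187 ≈ 1.0885.
Single-dose peak C₀ = D/Vd = 1752/202 ≈ 8.673 mcg/mL.
Steady-state peak Cmax,ss = C₀·R ≈ 8.673 × 1.0885 ≈ 9.441 mcg/mL.
Peak 9.4 mcg/mL vs MTC 18 mcg/mL: below toxic threshold.

9.4 mcg/mL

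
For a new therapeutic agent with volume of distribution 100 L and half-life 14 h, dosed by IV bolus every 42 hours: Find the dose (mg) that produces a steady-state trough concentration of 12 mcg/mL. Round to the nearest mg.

τ/t½ = 42/14 ≈ 3, so f = (1/2)^(42/14) ≈ 0.125000.
Cmin,ss = (D/Vd)·f/(1−f), so D = Cmin,ss·Vd·(1−f)/f.
D = 12 × 100 × (1−f)/f ≈ 12 × 100 × 7.00000 ≈ 8400.00 mg.

8400 mg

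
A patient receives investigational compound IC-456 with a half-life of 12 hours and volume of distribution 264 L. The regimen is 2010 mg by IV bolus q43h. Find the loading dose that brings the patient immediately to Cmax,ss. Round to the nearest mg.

f = (1/2)^(43/12) ≈ 0.083427; accumulation ratio R = 1/(1−f) ≈ 1.09102.
Loading dose to hit Cmax,ss on first dose: D_load = D_maint·R ≈ 2010 × 1.09102 ≈ 2192.95 mg.

2193 mg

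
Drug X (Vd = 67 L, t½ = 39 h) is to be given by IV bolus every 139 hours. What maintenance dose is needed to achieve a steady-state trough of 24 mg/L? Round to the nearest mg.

τ/t½ = 139/39 ≈ 3.5641, so f = (1/2)^(139/39) ≈ 0.084547.
Cmin,ss = (D/Vd)·f/(1−f), so D = Cmin,ss·Vd·(1−f)/f.
D = 24 × 67 × (1−f)/f ≈ 24 × 67 × 10.82774 ≈ 17411.01 mg.

17411 mg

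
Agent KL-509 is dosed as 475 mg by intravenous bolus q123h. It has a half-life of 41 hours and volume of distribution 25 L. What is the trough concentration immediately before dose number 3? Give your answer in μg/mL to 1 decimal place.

2.7 μg/mL

f = (1/2)^(τ/t½) = (1/2)^(123/41) ≈ 0.1250.
C₀ = D/Vd = 475/25 ≈ 19.000 μg/mL.
Before the 3rd dose, 2 doses have been given. Superposition: Cmin = C₀·(f + f²).
≈ 19.000 × (0.1250 + 0.0156) ≈ 19.000 × 0.1406 ≈ 2.671 μg/mL.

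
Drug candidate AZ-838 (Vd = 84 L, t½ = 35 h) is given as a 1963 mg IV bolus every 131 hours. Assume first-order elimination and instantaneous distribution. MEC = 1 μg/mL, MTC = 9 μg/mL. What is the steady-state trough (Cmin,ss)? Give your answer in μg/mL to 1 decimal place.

Over one 131-h interval, 131/35 ≈ 3.7429 half-lives elapse, leaving f ≈ 0.0747 of each dose.
Accumulation ratio R = 1/(1 − f) ≈ 1/0.9253 ≈ 1.0807.
Single-dose peak C₀ = D/Vd = 1963/84 ≈ 23.369 μg/mL.
Steady-state peak Cmax,ss = C₀·R ≈ 23.369 × 1.0807 ≈ 25.255 μg/mL.
Steady-state trough Cmin,ss = Cmax,ss·f ≈ 25.255 × 0.0747 ≈ 1.887 μg/mL.
Trough 1.9 μg/mL vs MEC 1 μg/mL: adequate.

1.9 μg/mL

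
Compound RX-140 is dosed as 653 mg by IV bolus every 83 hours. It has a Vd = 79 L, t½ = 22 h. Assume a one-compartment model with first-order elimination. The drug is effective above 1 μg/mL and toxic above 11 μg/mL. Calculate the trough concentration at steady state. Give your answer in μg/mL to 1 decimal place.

0.7 μg/mL

τ/t½ = 83/22 ≈ 3.7727, so fraction remaining f = (1/2)^(83/22) ≈ 0.0732.
Accumulation ratio R = 1/(1 − f) ≈ 1/0.9268 ≈ 1.0790.
Single-dose peak C₀ = D/Vd = 653/79 ≈ 8.266 μg/mL.
Cmax,ss = C₀/(1 − f) ≈ 8.266/0.9268 ≈ 8.919 μg/mL.
Steady-state trough Cmin,ss = Cmax,ss·f ≈ 8.919 × 0.0732 ≈ 0.653 μg/mL.
Trough 0.7 μg/mL vs MEC 1 μg/mL: subtherapeutic.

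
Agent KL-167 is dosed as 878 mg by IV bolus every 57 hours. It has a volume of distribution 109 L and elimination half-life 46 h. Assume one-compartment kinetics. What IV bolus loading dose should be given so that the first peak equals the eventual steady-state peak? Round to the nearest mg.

f = (1/2)^(57/46) ≈ 0.423628; accumulation ratio R = 1/(1−f) ≈ 1.73499.
Loading dose to hit Cmax,ss on first dose: D_load = D_maint·R ≈ 878 × 1.73499 ≈ 1523.32 mg.

1523 mg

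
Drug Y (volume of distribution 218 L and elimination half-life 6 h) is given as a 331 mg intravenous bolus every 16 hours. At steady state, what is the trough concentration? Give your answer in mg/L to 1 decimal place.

τ/t½ = 16/6 ≈ 2.6667, so fraction remaining f = (1/2)^(16/6) ≈ 0.1575.
At steady state, accumulation factor R = 1/(1 − e^(−kτ)) ≈ 1.1869.
Single-dose peak C₀ = D/Vd = 331/218 ≈ 1.518 mg/L.
Steady-state peak Cmax,ss = C₀·R ≈ 1.518 × 1.1869 ≈ 1.802 mg/L.
Steady-state trough Cmin,ss = Cmax,ss·f ≈ 1.802 × 0.1575 ≈ 0.284 mg/L.

0.3 mg/L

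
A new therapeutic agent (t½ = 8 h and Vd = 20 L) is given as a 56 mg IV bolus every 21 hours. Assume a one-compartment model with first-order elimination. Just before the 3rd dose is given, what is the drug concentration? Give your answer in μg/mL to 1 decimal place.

f = (1/2)^(τ/t½) = (1/2)^(21/8) ≈ 0.1621.
C₀ = D/Vd = 56/20 ≈ 2.800 μg/mL.
Before the 3rd dose, 2 doses have been given. Superposition: Cmin = C₀·(f + f²).
≈ 2.800 × (0.1621 + 0.0263) ≈ 2.800 × 0.1884 ≈ 0.528 μg/mL.

0.5 μg/mL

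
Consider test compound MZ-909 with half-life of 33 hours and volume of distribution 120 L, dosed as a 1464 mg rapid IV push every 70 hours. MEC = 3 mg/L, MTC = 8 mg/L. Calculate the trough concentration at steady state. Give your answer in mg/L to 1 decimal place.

k = ln2/t½ = ln2/33 ≈ 0.021004 h⁻¹; fraction remaining f = e^(−kτ) = e^(−0.021004×70) ≈ 0.2299.
At steady state, accumulation factor R = 1/(1 − e^(−kτ)) ≈ 1.2985.
Single-dose peak C₀ = D/Vd = 1464/120 ≈ 12.200 mg/L.
Cmax,ss = C₀/(1 − f) ≈ 12.200/0.7701 ≈ 15.842 mg/L.
Steady-state trough Cmin,ss = Cmax,ss·f ≈ 15.842 × 0.2299 ≈ 3.642 mg/L.
Trough 3.6 mg/L vs MEC 3 mg/L: adequate.

3.6 mg/L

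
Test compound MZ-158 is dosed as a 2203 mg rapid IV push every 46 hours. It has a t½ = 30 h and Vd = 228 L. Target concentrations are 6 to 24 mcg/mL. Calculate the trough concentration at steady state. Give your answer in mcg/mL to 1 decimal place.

k = ln2/t½ = ln2/30 ≈ 0.023105 h⁻¹; fraction remaining f = e^(−kτ) = e^(−0.023105×46) ≈ 0.3455.
At steady state, accumulation factor R = 1/(1 − e^(−kτ)) ≈ 1.5279.
Single-dose peak C₀ = D/Vd = 2203/228 ≈ 9.662 mcg/mL.
Cmax,ss = C₀/(1 − f) ≈ 9.662/0.6545 ≈ 14.762 mcg/mL.
Steady-state trough Cmin,ss = Cmax,ss·f ≈ 14.762 × 0.3455 ≈ 5.100 mcg/mL.
Trough 5.1 mcg/mL vs MEC 6 mcg/mL: subtherapeutic.

5.1 mcg/mL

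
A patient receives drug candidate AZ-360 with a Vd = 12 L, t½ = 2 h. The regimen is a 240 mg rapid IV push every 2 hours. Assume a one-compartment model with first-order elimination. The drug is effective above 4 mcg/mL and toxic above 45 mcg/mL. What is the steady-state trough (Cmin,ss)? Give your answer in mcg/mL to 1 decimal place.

τ = 2 h = 1 half-life, so f = (1/2)^1 = 0.5.
At steady state, R = 1/(1 − 0.5) = 2/1.
Single-dose peak C₀ = D/Vd = 240/12 = 20 mcg/mL.
Steady-state peak Cmax,ss = C₀·R = 20 × 2/1 ≈ 40.000 mcg/mL.
Steady-state trough Cmin,ss = Cmax,ss·f ≈ 40.000 × 0.5 ≈ 20.000 mcg/mL.
Trough 20.0 mcg/mL vs MEC 4 mcg/mL: adequate.

20.0 mcg/mL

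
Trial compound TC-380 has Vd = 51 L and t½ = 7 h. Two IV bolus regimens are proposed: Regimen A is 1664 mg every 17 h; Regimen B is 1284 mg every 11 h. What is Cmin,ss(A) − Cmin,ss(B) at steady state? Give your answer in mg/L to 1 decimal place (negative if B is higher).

Regimen A: f = (1/2)^(17/7) ≈ 0.1857; Cmin,ss = (1664/51)·f/(1−f) ≈ 7.441 mg/L.
Regimen B: f = (1/2)^(11/7) ≈ 0.3365; Cmin,ss = (1284/51)·f/(1−f) ≈ 12.768 mg/L.
Difference ≈ 7.441 − 12.768 ≈ -5.327 mg/L.

-5.3 mg/L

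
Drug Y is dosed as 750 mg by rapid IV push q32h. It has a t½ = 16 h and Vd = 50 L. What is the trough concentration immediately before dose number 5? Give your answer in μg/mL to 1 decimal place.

5.0 μg/mL

f = (1/2)^(τ/t½) = (1/2)^(32/16) ≈ 0.2500.
C₀ = D/Vd = 750/50 ≈ 15.000 μg/mL.
Before the 5th dose, 4 doses have been given. Superposition: Cmin = C₀·(f + f² + … + f^4).
≈ 15.000 × (0.2500 + 0.0625 + 0.0156 + 0.0039) ≈ 15.000 × 0.3320 ≈ 4.980 μg/mL.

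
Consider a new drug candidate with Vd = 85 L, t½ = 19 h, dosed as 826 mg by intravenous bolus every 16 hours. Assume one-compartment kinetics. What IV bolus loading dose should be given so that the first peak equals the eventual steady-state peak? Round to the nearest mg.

1868 mg

f = (1/2)^(16/19) ≈ 0.557829; accumulation ratio R = 1/(1−f) ≈ 2.26157.
Loading dose to hit Cmax,ss on first dose: D_load = D_maint·R ≈ 826 × 2.26157 ≈ 1868.06 mg.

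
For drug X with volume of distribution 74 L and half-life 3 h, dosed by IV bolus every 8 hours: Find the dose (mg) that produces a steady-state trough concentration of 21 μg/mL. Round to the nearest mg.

τ/t½ = 8/3 ≈ 2.6667, so f = (1/2)^(8/3) ≈ 0.157490.
Cmin,ss = (D/Vd)·f/(1−f), so D = Cmin,ss·Vd·(1−f)/f.
D = 21 × 74 × (1−f)/f ≈ 21 × 74 × 5.34961 ≈ 8313.29 mg.

8313 mg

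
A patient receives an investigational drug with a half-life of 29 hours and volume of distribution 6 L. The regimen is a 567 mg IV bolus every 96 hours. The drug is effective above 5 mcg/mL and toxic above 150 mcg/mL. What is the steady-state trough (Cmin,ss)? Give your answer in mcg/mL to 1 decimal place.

k = ln2/t½ = ln2/29 ≈ 0.023902 h⁻¹; fraction remaining f = e^(−kτ) = e^(−0.023902×96) ≈ 0.1008.
Single-dose peak C₀ = D/Vd = 567/6 ≈ 94.500 mcg/mL.
Steady-state trough Cmin,ss = C₀·f/(1−f) ≈ 94.500 × 0.1008/0.8992 ≈ 10.593 mcg/mL.
Trough 10.6 mcg/mL vs MEC 5 mcg/mL: adequate.

10.6 mcg/mL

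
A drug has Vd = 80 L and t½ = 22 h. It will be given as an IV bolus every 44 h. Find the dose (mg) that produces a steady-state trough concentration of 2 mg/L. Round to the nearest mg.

480 mg

τ/t½ = 44/22 ≈ 2, so f = (1/2)^(44/22) ≈ 0.250000.
Cmin,ss = (D/Vd)·f/(1−f), so D = Cmin,ss·Vd·(1−f)/f.
D = 2 × 80 × (1−f)/f ≈ 2 × 80 × 3.00000 ≈ 480.00 mg.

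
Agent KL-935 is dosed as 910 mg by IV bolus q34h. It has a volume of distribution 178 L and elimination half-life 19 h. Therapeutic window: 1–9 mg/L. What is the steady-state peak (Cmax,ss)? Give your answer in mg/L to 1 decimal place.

k = ln2/t½ = ln2/19 ≈ 0.036481 h⁻¹; fraction remaining f = e^(−kτ) = e^(−0.036481×34) ≈ 0.2893.
At steady state, accumulation factor R = 1/(1 − e^(−kτ)) ≈ 1.4071.
Each bolus raises the concentration by D/Vd = 910/178 ≈ 5.112 mg/L.
Cmax,ss = C₀/(1 − f) ≈ 5.112/0.7107 ≈ 7.193 mg/L.
Peak 7.2 mg/L vs MTC 9 mg/L: below toxic threshold.

7.2 mg/L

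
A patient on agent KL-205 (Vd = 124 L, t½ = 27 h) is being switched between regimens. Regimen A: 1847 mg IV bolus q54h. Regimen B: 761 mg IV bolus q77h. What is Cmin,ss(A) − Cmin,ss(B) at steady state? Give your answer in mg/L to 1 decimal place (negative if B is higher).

4.0 mg/L

Regimen A: f = (1/2)^(54/27) ≈ 0.2500; Cmin,ss = (1847/124)·f/(1−f) ≈ 4.965 mg/L.
Regimen B: f = (1/2)^(77/27) ≈ 0.1385; Cmin,ss = (761/124)·f/(1−f) ≈ 0.987 mg/L.
Difference ≈ 4.965 − 0.987 ≈ 3.978 mg/L.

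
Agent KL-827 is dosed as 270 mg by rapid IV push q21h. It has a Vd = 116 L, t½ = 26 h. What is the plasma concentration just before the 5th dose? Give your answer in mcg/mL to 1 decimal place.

f = (1/2)^(τ/t½) = (1/2)^(21/26) ≈ 0.5713.
C₀ = D/Vd = 270/116 ≈ 2.328 mcg/mL.
Before the 5th dose, 4 doses have been given. Superposition: Cmin = C₀·(f + f² + … + f^4).
≈ 2.328 × (0.5713 + 0.3264 + 0.1865 + 0.1065) ≈ 2.328 × 1.1907 ≈ 2.772 mcg/mL.

2.8 mcg/mL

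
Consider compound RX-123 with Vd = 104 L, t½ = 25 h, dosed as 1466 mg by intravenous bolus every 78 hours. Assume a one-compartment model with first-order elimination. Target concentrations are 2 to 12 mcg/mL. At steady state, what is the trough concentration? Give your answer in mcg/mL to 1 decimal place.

1.8 mcg/mL

Over one 78-h interval, 78/25 ≈ 3.12 half-lives elapse, leaving f ≈ 0.1150 of each dose.
Accumulation ratio R = 1/(1 − f) ≈ 1/0.8850 ≈ 1.1299.
Each bolus raises the concentration by D/Vd = 1466/104 ≈ 14.096 mcg/mL.
Cmax,ss = C₀/(1 − f) ≈ 14.096/0.8850 ≈ 15.928 mcg/mL.
One interval later, Cmin,ss = Cmax,ss·e^(−kτ) ≈ 15.928 × 0.1150 ≈ 1.832 mcg/mL.
Trough 1.8 mcg/mL vs MEC 2 mcg/mL: subtherapeutic.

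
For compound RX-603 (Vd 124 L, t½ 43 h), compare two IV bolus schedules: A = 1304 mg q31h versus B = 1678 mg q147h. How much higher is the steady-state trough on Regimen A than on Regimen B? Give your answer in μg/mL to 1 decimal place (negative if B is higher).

Regimen A: f = (1/2)^(31/43) ≈ 0.6067; Cmin,ss = (1304/124)·f/(1−f) ≈ 16.222 μg/mL.
Regimen B: f = (1/2)^(147/43) ≈ 0.0935; Cmin,ss = (1678/124)·f/(1−f) ≈ 1.396 μg/mL.
Difference ≈ 16.222 − 1.396 ≈ 14.826 μg/mL.

14.8 μg/mL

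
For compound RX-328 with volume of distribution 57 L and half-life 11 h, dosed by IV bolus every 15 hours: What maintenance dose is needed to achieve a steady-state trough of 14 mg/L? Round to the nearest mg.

1256 mg

τ/t½ = 15/11 ≈ 1.3636, so f = (1/2)^(15/11) ≈ 0.388602.
Cmin,ss = (D/Vd)·f/(1−f), so D = Cmin,ss·Vd·(1−f)/f.
D = 14 × 57 × (1−f)/f ≈ 14 × 57 × 1.57333 ≈ 1255.52 mg.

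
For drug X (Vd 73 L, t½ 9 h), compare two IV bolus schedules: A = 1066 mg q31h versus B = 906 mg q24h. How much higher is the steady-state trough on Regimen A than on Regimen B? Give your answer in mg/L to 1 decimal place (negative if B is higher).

-0.8 mg/L

Regimen A: f = (1/2)^(31/9) ≈ 0.0919; Cmin,ss = (1066/73)·f/(1−f) ≈ 1.478 mg/L.
Regimen B: f = (1/2)^(24/9) ≈ 0.1575; Cmin,ss = (906/73)·f/(1−f) ≈ 2.320 mg/L.
Difference ≈ 1.478 − 2.320 ≈ -0.842 mg/L.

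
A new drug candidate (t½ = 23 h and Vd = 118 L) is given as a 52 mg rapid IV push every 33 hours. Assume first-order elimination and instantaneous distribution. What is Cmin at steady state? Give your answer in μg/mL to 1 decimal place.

k = ln2/t½ = ln2/23 ≈ 0.030137 h⁻¹; fraction remaining f = e^(−kτ) = e^(−0.030137×33) ≈ 0.3699.
At steady state, accumulation factor R = 1/(1 − e^(−kτ)) ≈ 1.5870.
Single-dose peak C₀ = D/Vd = 52/118 ≈ 0.441 μg/mL.
Steady-state peak Cmax,ss = C₀·R ≈ 0.441 × 1.5870 ≈ 0.700 μg/mL.
One interval later, Cmin,ss = Cmax,ss·e^(−kτ) ≈ 0.700 × 0.3699 ≈ 0.259 μg/mL.

0.3 μg/mL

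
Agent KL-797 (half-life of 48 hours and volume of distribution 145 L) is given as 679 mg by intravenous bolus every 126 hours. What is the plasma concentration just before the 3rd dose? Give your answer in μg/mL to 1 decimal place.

f = (1/2)^(τ/t½) = (1/2)^(126/48) ≈ 0.1621.
C₀ = D/Vd = 679/145 ≈ 4.683 μg/mL.
Before the 3rd dose, 2 doses have been given. Superposition: Cmin = C₀·(f + f²).
≈ 4.683 × (0.1621 + 0.0263) ≈ 4.683 × 0.1884 ≈ 0.882 μg/mL.

0.9 μg/mL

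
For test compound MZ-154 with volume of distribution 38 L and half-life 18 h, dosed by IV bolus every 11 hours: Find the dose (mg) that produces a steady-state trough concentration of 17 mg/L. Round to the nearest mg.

τ/t½ = 11/18 ≈ 0.61111, so f = (1/2)^(11/18) ≈ 0.654692.
Cmin,ss = (D/Vd)·f/(1−f), so D = Cmin,ss·Vd·(1−f)/f.
D = 17 × 38 × (1−f)/f ≈ 17 × 38 × 0.52744 ≈ 340.73 mg.

341 mg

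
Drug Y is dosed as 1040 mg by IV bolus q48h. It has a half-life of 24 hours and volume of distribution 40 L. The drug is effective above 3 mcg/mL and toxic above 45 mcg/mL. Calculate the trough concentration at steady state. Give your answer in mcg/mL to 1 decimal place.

The dosing interval is 2 half-lives, so f = 2^(−2) = 0.25.
Accumulation ratio R = 1/(1 − f) = 1/0.75 = 4/3.
Single-dose peak C₀ = D/Vd = 1040/40 = 26 mcg/mL.
Steady-state peak Cmax,ss = C₀·R = 26 × 4/3 ≈ 34.667 mcg/mL.
Steady-state trough Cmin,ss = Cmax,ss·f ≈ 34.667 × 0.25 ≈ 8.667 mcg/mL.
Trough 8.7 mcg/mL vs MEC 3 mcg/mL: adequate.

8.7 mcg/mL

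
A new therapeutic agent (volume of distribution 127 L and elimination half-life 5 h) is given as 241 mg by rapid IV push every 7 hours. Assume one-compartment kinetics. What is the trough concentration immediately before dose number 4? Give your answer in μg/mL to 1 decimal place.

1.1 μg/mL

f = (1/2)^(τ/t½) = (1/2)^(7/5) ≈ 0.3789.
C₀ = D/Vd = 241/127 ≈ 1.898 μg/mL.
Before the 4th dose, 3 doses have been given. Superposition: Cmin = C₀·(f + f² + … + f^3).
≈ 1.898 × (0.3789 + 0.1436 + 0.0544) ≈ 1.898 × 0.5769 ≈ 1.095 μg/mL.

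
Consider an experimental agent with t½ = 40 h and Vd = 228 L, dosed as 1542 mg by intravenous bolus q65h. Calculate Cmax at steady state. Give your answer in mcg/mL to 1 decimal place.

10.0 mcg/mL

Over one 65-h interval, 65/40 ≈ 1.625 half-lives elapse, leaving f ≈ 0.3242 of each dose.
At steady state, accumulation factor R = 1/(1 − e^(−kτ)) ≈ 1.4797.
Each bolus raises the concentration by D/Vd = 1542/228 ≈ 6.763 mcg/mL.
Cmax,ss = C₀/(1 − f) ≈ 6.763/0.6758 ≈ 10.007 mcg/mL.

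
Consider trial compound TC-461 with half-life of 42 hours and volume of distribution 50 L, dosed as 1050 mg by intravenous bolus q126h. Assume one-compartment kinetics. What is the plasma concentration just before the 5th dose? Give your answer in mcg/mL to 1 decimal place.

3.0 mcg/mL

f = (1/2)^(τ/t½) = (1/2)^(126/42) ≈ 0.1250.
C₀ = D/Vd = 1050/50 ≈ 21.000 mcg/mL.
Before the 5th dose, 4 doses have been given. Superposition: Cmin = C₀·(f + f² + … + f^4).
≈ 21.000 × (0.1250 + 0.0156 + 0.0020 + 0.0002) ≈ 21.000 × 0.1428 ≈ 2.999 mcg/mL.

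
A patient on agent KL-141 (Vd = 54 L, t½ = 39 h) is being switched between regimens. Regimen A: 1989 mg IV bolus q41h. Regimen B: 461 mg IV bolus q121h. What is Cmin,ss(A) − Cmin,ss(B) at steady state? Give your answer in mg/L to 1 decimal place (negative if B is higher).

33.2 mg/L

Regimen A: f = (1/2)^(41/39) ≈ 0.4825; Cmin,ss = (1989/54)·f/(1−f) ≈ 34.342 mg/L.
Regimen B: f = (1/2)^(121/39) ≈ 0.1164; Cmin,ss = (461/54)·f/(1−f) ≈ 1.125 mg/L.
Difference ≈ 34.342 − 1.125 ≈ 33.217 mg/L.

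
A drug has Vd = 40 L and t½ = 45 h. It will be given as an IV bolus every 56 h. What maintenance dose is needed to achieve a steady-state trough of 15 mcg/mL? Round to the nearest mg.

τ/t½ = 56/45 ≈ 1.2444, so f = (1/2)^(56/45) ≈ 0.422070.
Cmin,ss = (D/Vd)·f/(1−f), so D = Cmin,ss·Vd·(1−f)/f.
D = 15 × 40 × (1−f)/f ≈ 15 × 40 × 1.36928 ≈ 821.57 mg.

822 mg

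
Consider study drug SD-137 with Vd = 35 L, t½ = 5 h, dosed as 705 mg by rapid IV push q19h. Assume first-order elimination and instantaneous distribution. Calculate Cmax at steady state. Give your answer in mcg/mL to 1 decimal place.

21.7 mcg/mL

τ/t½ = 19/5 ≈ 3.8, so fraction remaining f = (1/2)^(19/5) ≈ 0.0718.
Accumulation ratio R = 1/(1 − f) ≈ 1/0.9282 ≈ 1.0774.
Each bolus raises the concentration by D/Vd = 705/35 ≈ 20.143 mcg/mL.
Steady-state peak Cmax,ss = C₀·R ≈ 20.143 × 1.0774 ≈ 21.702 mcg/mL.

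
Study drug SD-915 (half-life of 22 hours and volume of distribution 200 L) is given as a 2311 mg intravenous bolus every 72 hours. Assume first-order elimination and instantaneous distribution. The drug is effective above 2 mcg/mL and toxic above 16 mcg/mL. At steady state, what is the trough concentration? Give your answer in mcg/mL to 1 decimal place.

1.3 mcg/mL

τ/t½ = 72/22 ≈ 3.2727, so fraction remaining f = (1/2)^(72/22) ≈ 0.1035.
Accumulation ratio R = 1/(1 − f) ≈ 1/0.8965 ≈ 1.1154.
Each bolus raises the concentration by D/Vd = 2311/200 ≈ 11.555 mcg/mL.
Cmax,ss = C₀/(1 − f) ≈ 11.555/0.8965 ≈ 12.889 mcg/mL.
One interval later, Cmin,ss = Cmax,ss·e^(−kτ) ≈ 12.889 × 0.1035 ≈ 1.334 mcg/mL.
Trough 1.3 mcg/mL vs MEC 2 mcg/mL: subtherapeutic.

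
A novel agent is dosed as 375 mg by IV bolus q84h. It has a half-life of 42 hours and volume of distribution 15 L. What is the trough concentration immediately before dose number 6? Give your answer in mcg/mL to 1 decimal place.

8.3 mcg/mL

f = (1/2)^(τ/t½) = (1/2)^(84/42) ≈ 0.2500.
C₀ = D/Vd = 375/15 ≈ 25.000 mcg/mL.
Before the 6th dose, 5 doses have been given. Superposition: Cmin = C₀·(f + f² + … + f^5).
≈ 25.000 × (0.2500 + 0.0625 + 0.0156 + 0.0039 + 0.0010) ≈ 25.000 × 0.3330 ≈ 8.325 mcg/mL.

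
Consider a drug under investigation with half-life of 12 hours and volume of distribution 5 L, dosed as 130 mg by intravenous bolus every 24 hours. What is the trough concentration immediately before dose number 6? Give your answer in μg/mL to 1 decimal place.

8.7 μg/mL

f = (1/2)^(τ/t½) = (1/2)^(24/12) ≈ 0.2500.
C₀ = D/Vd = 130/5 ≈ 26.000 μg/mL.
Before the 6th dose, 5 doses have been given. Superposition: Cmin = C₀·(f + f² + … + f^5).
≈ 26.000 × (0.2500 + 0.0625 + 0.0156 + 0.0039 + 0.0010) ≈ 26.000 × 0.3330 ≈ 8.658 μg/mL.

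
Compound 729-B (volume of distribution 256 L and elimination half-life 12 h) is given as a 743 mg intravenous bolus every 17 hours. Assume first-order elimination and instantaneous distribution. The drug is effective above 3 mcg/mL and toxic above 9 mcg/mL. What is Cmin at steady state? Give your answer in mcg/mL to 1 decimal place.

1.7 mcg/mL

Over one 17-h interval, 17/12 ≈ 1.4167 half-lives elapse, leaving f ≈ 0.3746 of each dose.
At steady state, accumulation factor R = 1/(1 − e^(−kτ)) ≈ 1.5990.
Each bolus raises the concentration by D/Vd = 743/256 ≈ 2.902 mcg/mL.
Cmax,ss = C₀/(1 − f) ≈ 2.902/0.6254 ≈ 4.640 mcg/mL.
Steady-state trough Cmin,ss = Cmax,ss·f ≈ 4.640 × 0.3746 ≈ 1.738 mcg/mL.
Trough 1.7 mcg/mL vs MEC 3 mcg/mL: subtherapeutic.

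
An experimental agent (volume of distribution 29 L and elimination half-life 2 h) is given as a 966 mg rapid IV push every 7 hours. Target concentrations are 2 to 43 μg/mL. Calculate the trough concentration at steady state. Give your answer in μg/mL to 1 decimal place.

3.2 μg/mL

τ/t½ = 7/2 ≈ 3.5, so fraction remaining f = (1/2)^(7/2) ≈ 0.0884.
Single-dose peak C₀ = D/Vd = 966/29 ≈ 33.310 μg/mL.
Steady-state trough Cmin,ss = C₀·f/(1−f) ≈ 33.310 × 0.0884/0.9116 ≈ 3.230 μg/mL.
Trough 3.2 μg/mL vs MEC 2 μg/mL: adequate.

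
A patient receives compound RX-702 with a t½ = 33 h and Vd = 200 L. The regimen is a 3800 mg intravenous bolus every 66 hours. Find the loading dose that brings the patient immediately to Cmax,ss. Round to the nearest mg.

5067 mg

f = (1/2)^(66/33) ≈ 0.250000; accumulation ratio R = 1/(1−f) ≈ 1.33333.
Loading dose to hit Cmax,ss on first dose: D_load = D_maint·R ≈ 3800 × 1.33333 ≈ 5066.65 mg.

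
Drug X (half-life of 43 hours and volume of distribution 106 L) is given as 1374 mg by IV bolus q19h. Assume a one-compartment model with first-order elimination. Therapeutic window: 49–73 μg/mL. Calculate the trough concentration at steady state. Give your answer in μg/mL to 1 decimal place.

k = ln2/t½ = ln2/43 ≈ 0.016120 h⁻¹; fraction remaining f = e^(−kτ) = e^(−0.016120×19) ≈ 0.7362.
Accumulation ratio R = 1/(1 − f) ≈ 1/0.2638 ≈ 3.7908.
Single-dose peak C₀ = D/Vd = 1374/106 ≈ 12.962 μg/mL.
Cmax,ss = C₀/(1 − f) ≈ 12.962/0.2638 ≈ 49.136 μg/mL.
One interval later, Cmin,ss = Cmax,ss·e^(−kτ) ≈ 49.136 × 0.7362 ≈ 36.174 μg/mL.
Trough 36.2 μg/mL vs MEC 49 μg/mL: subtherapeutic.

36.2 μg/mL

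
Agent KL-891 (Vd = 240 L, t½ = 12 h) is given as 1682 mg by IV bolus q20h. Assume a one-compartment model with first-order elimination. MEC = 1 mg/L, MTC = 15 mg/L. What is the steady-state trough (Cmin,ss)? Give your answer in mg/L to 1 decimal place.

3.2 mg/L

Over one 20-h interval, 20/12 ≈ 1.6667 half-lives elapse, leaving f ≈ 0.3150 of each dose.
Accumulation ratio R = 1/(1 − f) ≈ 1/0.6850 ≈ 1.4599.
Single-dose peak C₀ = D/Vd = 1682/240 ≈ 7.008 mg/L.
Steady-state peak Cmax,ss = C₀·R ≈ 7.008 × 1.4599 ≈ 10.231 mg/L.
One interval later, Cmin,ss = Cmax,ss·e^(−kτ) ≈ 10.231 × 0.3150 ≈ 3.223 mg/L.
Trough 3.2 mg/L vs MEC 1 mg/L: adequate.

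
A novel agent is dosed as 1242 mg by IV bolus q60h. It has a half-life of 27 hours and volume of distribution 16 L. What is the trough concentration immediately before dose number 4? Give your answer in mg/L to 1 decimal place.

f = (1/2)^(τ/t½) = (1/2)^(60/27) ≈ 0.2143.
C₀ = D/Vd = 1242/16 ≈ 77.625 mg/L.
Before the 4th dose, 3 doses have been given. Superposition: Cmin = C₀·(f + f² + … + f^3).
≈ 77.625 × (0.2143 + 0.0459 + 0.0098) ≈ 77.625 × 0.2700 ≈ 20.959 mg/L.

21.0 mg/L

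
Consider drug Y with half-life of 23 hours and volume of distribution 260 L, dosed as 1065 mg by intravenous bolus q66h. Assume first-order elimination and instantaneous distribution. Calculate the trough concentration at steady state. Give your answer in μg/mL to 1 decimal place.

0.6 μg/mL

k = ln2/t½ = ln2/23 ≈ 0.030137 h⁻¹; fraction remaining f = e^(−kτ) = e^(−0.030137×66) ≈ 0.1368.
Each bolus raises the concentration by D/Vd = 1065/260 ≈ 4.096 μg/mL.
Steady-state trough Cmin,ss = C₀·f/(1−f) ≈ 4.096 × 0.1368/0.8632 ≈ 0.649 μg/mL.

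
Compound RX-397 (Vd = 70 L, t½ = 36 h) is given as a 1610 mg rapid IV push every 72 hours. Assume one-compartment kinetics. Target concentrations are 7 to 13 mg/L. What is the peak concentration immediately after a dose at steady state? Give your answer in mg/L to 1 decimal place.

τ = 72 h = 2 half-lives, so f = (1/2)^2 = 0.25.
Accumulation ratio R = 1/(1 − f) = 1/0.75 = 4/3.
Single-dose peak C₀ = D/Vd = 1610/70 = 23 mg/L.
Steady-state peak Cmax,ss = C₀·R = 23 × 4/3 ≈ 30.667 mg/L.
Peak 30.7 mg/L vs MTC 13 mg/L: exceeds toxic threshold.

30.7 mg/L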